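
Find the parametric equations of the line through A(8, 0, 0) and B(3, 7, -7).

Direction vector d = B - A = (3 - 8, 7 + 0, -7 + 0) = (-5, 7, -7)
Parametric form r = A + t·d:
x = 8 - 5t, y = 0 + 7t, z = 0 - 7t

x = 8 - 5t, y = 0 + 7t, z = 0 - 7t


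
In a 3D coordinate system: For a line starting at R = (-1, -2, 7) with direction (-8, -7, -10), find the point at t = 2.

P(t) = R + t·d
  = (-1 + (-8)·2, -2 + (-7)·2, 7 + (-10)·2)
  = (-1 - 16, -2 - 14, 7 - 20)
  = (-17, -16, -13)

(-17, -16, -13)


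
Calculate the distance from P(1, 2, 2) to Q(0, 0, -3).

d = √[(x₂-x₁)² + (y₂-y₁)² + (z₂-z₁)²]
  = √[(-1)² + (-2)² + (-5)²]
  = √[1 + 4 + 25]
  = √30
  ≈ 5.477

5.477


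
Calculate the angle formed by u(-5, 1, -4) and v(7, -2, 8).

u·v = (-5)·7 + 1·(-2) + (-4)·8 = -35 - 2 - 32 = -69
|u| = √((-5)² + 1² + (-4)²) = √42 ≈ 6.481
|v| = √(7² + (-2)² + 8²) = √117 ≈ 10.82
cos θ = (u·v)/(|u||v|) = -69/(6.481·10.82) ≈ -0.9843
θ = arccos(-0.9843) ≈ 169.8°

169.8°


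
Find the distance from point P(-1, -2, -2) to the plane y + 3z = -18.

distance = |a·x₀ + b·y₀ + c·z₀ - d| / √(a² + b² + c²)
  = |0·(-1) + 1·(-2) + 3·(-2) - (-18)| / √(0² + 1² + 3²)
  = |0 - 2 - 6 + 18| / √(0 + 1 + 9)
  = |10| / √10
  = 10 / 3.162
  ≈ 3.162

3.162


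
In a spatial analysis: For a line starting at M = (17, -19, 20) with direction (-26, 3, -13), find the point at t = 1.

P(t) = M + t·d
  = (17 + (-26)·1, -19 + 3·1, 20 + (-13)·1)
  = (17 - 26, -19 + 3, 20 - 13)
  = (-9, -16, 7)

(-9, -16, 7)


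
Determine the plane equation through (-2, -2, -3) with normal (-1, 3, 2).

The plane through P with normal n = (a, b, c) satisfies n·(r - P) = 0,
i.e. ax + by + cz = a·x₀ + b·y₀ + c·z₀.
d = (-1)·(-2) + 3·(-2) + 2·(-3)
  = 2 - 6 - 6
  = -10
Equation: -x + 3y + 2z = -10

-x + 3y + 2z = -10


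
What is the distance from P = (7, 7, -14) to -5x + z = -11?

distance = |a·x₀ + b·y₀ + c·z₀ - d| / √(a² + b² + c²)
  = |(-5)·7 + 0·7 + 1·(-14) - (-11)| / √((-5)² + 0² + 1²)
  = |-35 + 0 - 14 + 11| / √(25 + 0 + 1)
  = |-38| / √26
  = 38 / 5.099
  ≈ 7.452

7.452


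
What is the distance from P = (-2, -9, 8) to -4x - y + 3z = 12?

distance = |a·x₀ + b·y₀ + c·z₀ - d| / √(a² + b² + c²)
  = |(-4)·(-2) + (-1)·(-9) + 3·8 - 12| / √((-4)² + (-1)² + 3²)
  = |8 + 9 + 24 - 12| / √(16 + 1 + 9)
  = |29| / √26
  = 29 / 5.099
  ≈ 5.687

5.687


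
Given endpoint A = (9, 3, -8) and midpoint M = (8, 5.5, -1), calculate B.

B = 2M - A
  = (2·8 - 9, 2·5.5 - 3, 2·(-1) - (-8))
  = (16 - 9, 11 - 3, -2 + 8)
  = (7, 8, 6)

(7, 8, 6)


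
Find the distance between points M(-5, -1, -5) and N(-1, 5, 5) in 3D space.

d = √[(x₂-x₁)² + (y₂-y₁)² + (z₂-z₁)²]
  = √[4² + 6² + 10²]
  = √[16 + 36 + 100]
  = √152
  ≈ 12.33

12.33


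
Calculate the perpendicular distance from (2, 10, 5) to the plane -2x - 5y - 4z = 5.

distance = |a·x₀ + b·y₀ + c·z₀ - d| / √(a² + b² + c²)
  = |(-2)·2 + (-5)·10 + (-4)·5 - 5| / √((-2)² + (-5)² + (-4)²)
  = |-4 - 50 - 20 - 5| / √(4 + 25 + 16)
  = |-79| / √45
  = 79 / 6.708
  ≈ 11.78

11.78


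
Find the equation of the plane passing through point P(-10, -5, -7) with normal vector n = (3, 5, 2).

The plane through P with normal n = (a, b, c) satisfies n·(r - P) = 0,
i.e. ax + by + cz = a·x₀ + b·y₀ + c·z₀.
d = 3·(-10) + 5·(-5) + 2·(-7)
  = -30 - 25 - 14
  = -69
Equation: 3x + 5y + 2z = -69

3x + 5y + 2z = -69


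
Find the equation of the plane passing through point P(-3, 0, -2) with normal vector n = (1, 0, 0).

The plane through P with normal n = (a, b, c) satisfies n·(r - P) = 0,
i.e. ax + by + cz = a·x₀ + b·y₀ + c·z₀.
d = 1·(-3) + 0·0 + 0·(-2)
  = -3 + 0 + 0
  = -3
Equation: x = -3

x = -3


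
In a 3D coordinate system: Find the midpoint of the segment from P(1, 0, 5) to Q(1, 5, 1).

M = ((x₁+x₂)/2, (y₁+y₂)/2, (z₁+z₂)/2)
  = ((1 + 1)/2, (0 + 5)/2, (5 + 1)/2)
  = (2/2, 5/2, 6/2)
  = (1, 2.5, 3)

(1, 2.5, 3)


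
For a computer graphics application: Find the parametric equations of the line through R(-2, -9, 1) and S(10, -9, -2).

Direction vector d = S - R = (10 + 2, -9 + 9, -2 - 1) = (12, 0, -3)
Parametric form r = R + t·d:
x = -2 + 12t, y = -9, z = 1 - 3t

x = -2 + 12t, y = -9, z = 1 - 3t


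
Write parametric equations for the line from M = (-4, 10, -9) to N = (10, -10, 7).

Direction vector d = N - M = (10 + 4, -10 - 10, 7 + 9) = (14, -20, 16)
Parametric form r = M + t·d:
x = -4 + 14t, y = 10 - 20t, z = -9 + 16t

x = -4 + 14t, y = 10 - 20t, z = -9 + 16t


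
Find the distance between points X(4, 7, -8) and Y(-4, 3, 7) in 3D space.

d = √[(x₂-x₁)² + (y₂-y₁)² + (z₂-z₁)²]
  = √[(-8)² + (-4)² + 15²]
  = √[64 + 16 + 225]
  = √305
  ≈ 17.46

17.46


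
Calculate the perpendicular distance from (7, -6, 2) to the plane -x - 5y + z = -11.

distance = |a·x₀ + b·y₀ + c·z₀ - d| / √(a² + b² + c²)
  = |(-1)·7 + (-5)·(-6) + 1·2 - (-11)| / √((-1)² + (-5)² + 1²)
  = |-7 + 30 + 2 + 11| / √(1 + 25 + 1)
  = |36| / √27
  = 36 / 5.196
  ≈ 6.928

6.928


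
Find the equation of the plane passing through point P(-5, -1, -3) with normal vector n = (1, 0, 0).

The plane through P with normal n = (a, b, c) satisfies n·(r - P) = 0,
i.e. ax + by + cz = a·x₀ + b·y₀ + c·z₀.
d = 1·(-5) + 0·(-1) + 0·(-3)
  = -5 + 0 + 0
  = -5
Equation: x = -5

x = -5


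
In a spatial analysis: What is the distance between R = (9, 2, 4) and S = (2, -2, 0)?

d = √[(x₂-x₁)² + (y₂-y₁)² + (z₂-z₁)²]
  = √[(-7)² + (-4)² + (-4)²]
  = √[49 + 16 + 16]
  = √81
  ≈ 9

9


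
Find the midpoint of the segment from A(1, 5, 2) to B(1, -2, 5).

M = ((x₁+x₂)/2, (y₁+y₂)/2, (z₁+z₂)/2)
  = ((1 + 1)/2, (5 - 2)/2, (2 + 5)/2)
  = (2/2, 3/2, 7/2)
  = (1, 1.5, 3.5)

(1, 1.5, 3.5)


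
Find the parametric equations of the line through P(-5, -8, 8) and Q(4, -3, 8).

Direction vector d = Q - P = (4 + 5, -3 + 8, 8 - 8) = (9, 5, 0)
Parametric form r = P + t·d:
x = -5 + 9t, y = -8 + 5t, z = 8

x = -5 + 9t, y = -8 + 5t, z = 8


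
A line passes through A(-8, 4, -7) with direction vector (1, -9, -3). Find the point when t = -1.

P(t) = A + t·d
  = (-8 + 1·(-1), 4 + (-9)·(-1), -7 + (-3)·(-1))
  = (-8 - 1, 4 + 9, -7 + 3)
  = (-9, 13, -4)

(-9, 13, -4)


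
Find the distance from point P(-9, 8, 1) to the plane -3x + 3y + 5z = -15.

distance = |a·x₀ + b·y₀ + c·z₀ - d| / √(a² + b² + c²)
  = |(-3)·(-9) + 3·8 + 5·1 - (-15)| / √((-3)² + 3² + 5²)
  = |27 + 24 + 5 + 15| / √(9 + 9 + 25)
  = |71| / √43
  = 71 / 6.557
  ≈ 10.83

10.83


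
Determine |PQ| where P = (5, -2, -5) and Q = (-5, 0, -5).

d = √[(x₂-x₁)² + (y₂-y₁)² + (z₂-z₁)²]
  = √[(-10)² + 2² + 0²]
  = √[100 + 4 + 0]
  = √104
  ≈ 10.2

10.2


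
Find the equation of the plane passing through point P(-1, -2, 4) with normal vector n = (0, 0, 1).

The plane through P with normal n = (a, b, c) satisfies n·(r - P) = 0,
i.e. ax + by + cz = a·x₀ + b·y₀ + c·z₀.
d = 0·(-1) + 0·(-2) + 1·4
  = 0 + 0 + 4
  = 4
Equation: z = 4

z = 4


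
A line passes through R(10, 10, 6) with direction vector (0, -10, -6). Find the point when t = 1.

P(t) = R + t·d
  = (10 + 0·1, 10 + (-10)·1, 6 + (-6)·1)
  = (10 + 0, 10 - 10, 6 - 6)
  = (10, 0, 0)

(10, 0, 0)


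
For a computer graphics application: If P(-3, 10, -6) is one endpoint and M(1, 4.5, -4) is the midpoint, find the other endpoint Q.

Q = 2M - P
  = (2·1 - (-3), 2·4.5 - 10, 2·(-4) - (-6))
  = (2 + 3, 9 - 10, -8 + 6)
  = (5, -1, -2)

(5, -1, -2)


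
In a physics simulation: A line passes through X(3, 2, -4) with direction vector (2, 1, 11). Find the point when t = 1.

P(t) = X + t·d
  = (3 + 2·1, 2 + 1·1, -4 + 11·1)
  = (3 + 2, 2 + 1, -4 + 11)
  = (5, 3, 7)

(5, 3, 7)


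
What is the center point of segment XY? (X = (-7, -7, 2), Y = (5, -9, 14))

M = ((x₁+x₂)/2, (y₁+y₂)/2, (z₁+z₂)/2)
  = ((-7 + 5)/2, (-7 - 9)/2, (2 + 14)/2)
  = (-2/2, -16/2, 16/2)
  = (-1, -8, 8)

(-1, -8, 8)


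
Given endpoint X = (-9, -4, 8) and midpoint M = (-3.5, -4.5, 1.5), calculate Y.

Y = 2M - X
  = (2·(-3.5) - (-9), 2·(-4.5) - (-4), 2·1.5 - 8)
  = (-7 + 9, -9 + 4, 3 - 8)
  = (2, -5, -5)

(2, -5, -5)


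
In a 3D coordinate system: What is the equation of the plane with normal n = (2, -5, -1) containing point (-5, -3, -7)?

The plane through P with normal n = (a, b, c) satisfies n·(r - P) = 0,
i.e. ax + by + cz = a·x₀ + b·y₀ + c·z₀.
d = 2·(-5) + (-5)·(-3) + (-1)·(-7)
  = -10 + 15 + 7
  = 12
Equation: 2x - 5y - z = 12

2x - 5y - z = 12


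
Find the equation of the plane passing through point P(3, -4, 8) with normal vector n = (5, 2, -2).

The plane through P with normal n = (a, b, c) satisfies n·(r - P) = 0,
i.e. ax + by + cz = a·x₀ + b·y₀ + c·z₀.
d = 5·3 + 2·(-4) + (-2)·8
  = 15 - 8 - 16
  = -9
Equation: 5x + 2y - 2z = -9

5x + 2y - 2z = -9


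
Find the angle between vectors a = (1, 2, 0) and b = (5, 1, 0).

a·b = 1·5 + 2·1 + 0·0 = 5 + 2 + 0 = 7
|a| = √(1² + 2² + 0²) = √5 ≈ 2.236
|b| = √(5² + 1² + 0²) = √26 ≈ 5.099
cos θ = (a·b)/(|a||b|) = 7/(2.236·5.099) ≈ 0.6139
θ = arccos(0.6139) ≈ 52.13°

52.13°


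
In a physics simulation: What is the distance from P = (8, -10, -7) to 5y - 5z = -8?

distance = |a·x₀ + b·y₀ + c·z₀ - d| / √(a² + b² + c²)
  = |0·8 + 5·(-10) + (-5)·(-7) - (-8)| / √(0² + 5² + (-5)²)
  = |0 - 50 + 35 + 8| / √(0 + 25 + 25)
  = |-7| / √50
  = 7 / 7.071
  ≈ 0.9899

0.9899


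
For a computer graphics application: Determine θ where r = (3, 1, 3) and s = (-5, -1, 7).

r·s = 3·(-5) + 1·(-1) + 3·7 = -15 - 1 + 21 = 5
|r| = √(3² + 1² + 3²) = √19 ≈ 4.359
|s| = √((-5)² + (-1)² + 7²) = √75 ≈ 8.66
cos θ = (r·s)/(|r||s|) = 5/(4.359·8.66) ≈ 0.1325
θ = arccos(0.1325) ≈ 82.39°

82.39°


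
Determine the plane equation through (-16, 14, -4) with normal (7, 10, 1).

The plane through P with normal n = (a, b, c) satisfies n·(r - P) = 0,
i.e. ax + by + cz = a·x₀ + b·y₀ + c·z₀.
d = 7·(-16) + 10·14 + 1·(-4)
  = -112 + 140 - 4
  = 24
Equation: 7x + 10y + z = 24

7x + 10y + z = 24


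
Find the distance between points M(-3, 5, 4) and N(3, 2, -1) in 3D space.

d = √[(x₂-x₁)² + (y₂-y₁)² + (z₂-z₁)²]
  = √[6² + (-3)² + (-5)²]
  = √[36 + 9 + 25]
  = √70
  ≈ 8.367

8.367


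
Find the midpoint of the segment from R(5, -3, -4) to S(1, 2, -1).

M = ((x₁+x₂)/2, (y₁+y₂)/2, (z₁+z₂)/2)
  = ((5 + 1)/2, (-3 + 2)/2, (-4 - 1)/2)
  = (6/2, -1/2, -5/2)
  = (3, -0.5, -2.5)

(3, -0.5, -2.5)


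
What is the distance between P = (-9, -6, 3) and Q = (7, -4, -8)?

d = √[(x₂-x₁)² + (y₂-y₁)² + (z₂-z₁)²]
  = √[16² + 2² + (-11)²]
  = √[256 + 4 + 121]
  = √381
  ≈ 19.52

19.52


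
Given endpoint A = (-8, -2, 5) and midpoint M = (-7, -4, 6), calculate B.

B = 2M - A
  = (2·(-7) - (-8), 2·(-4) - (-2), 2·6 - 5)
  = (-14 + 8, -8 + 2, 12 - 5)
  = (-6, -6, 7)

(-6, -6, 7)


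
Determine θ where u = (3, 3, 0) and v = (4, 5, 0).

u·v = 3·4 + 3·5 + 0·0 = 12 + 15 + 0 = 27
|u| = √(3² + 3² + 0²) = √18 ≈ 4.243
|v| = √(4² + 5² + 0²) = √41 ≈ 6.403
cos θ = (u·v)/(|u||v|) = 27/(4.243·6.403) ≈ 0.9939
θ = arccos(0.9939) ≈ 6.34°

6.34°


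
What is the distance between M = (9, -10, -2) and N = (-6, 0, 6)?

d = √[(x₂-x₁)² + (y₂-y₁)² + (z₂-z₁)²]
  = √[(-15)² + 10² + 8²]
  = √[225 + 100 + 64]
  = √389
  ≈ 19.72

19.72


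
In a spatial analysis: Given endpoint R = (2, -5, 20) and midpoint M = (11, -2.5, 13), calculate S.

S = 2M - R
  = (2·11 - 2, 2·(-2.5) - (-5), 2·13 - 20)
  = (22 - 2, -5 + 5, 26 - 20)
  = (20, 0, 6)

(20, 0, 6)


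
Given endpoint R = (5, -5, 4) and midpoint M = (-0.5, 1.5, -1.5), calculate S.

S = 2M - R
  = (2·(-0.5) - 5, 2·1.5 - (-5), 2·(-1.5) - 4)
  = (-1 - 5, 3 + 5, -3 - 4)
  = (-6, 8, -7)

(-6, 8, -7)


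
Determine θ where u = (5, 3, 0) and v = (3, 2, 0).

u·v = 5·3 + 3·2 + 0·0 = 15 + 6 + 0 = 21
|u| = √(5² + 3² + 0²) = √34 ≈ 5.831
|v| = √(3² + 2² + 0²) = √13 ≈ 3.606
cos θ = (u·v)/(|u||v|) = 21/(5.831·3.606) ≈ 0.9989
θ = arccos(0.9989) ≈ 2.726°

2.726°


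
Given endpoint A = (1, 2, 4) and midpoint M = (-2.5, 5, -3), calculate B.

B = 2M - A
  = (2·(-2.5) - 1, 2·5 - 2, 2·(-3) - 4)
  = (-5 - 1, 10 - 2, -6 - 4)
  = (-6, 8, -10)

(-6, 8, -10)


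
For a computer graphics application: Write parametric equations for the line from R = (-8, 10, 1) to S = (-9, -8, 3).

Direction vector d = S - R = (-9 + 8, -8 - 10, 3 - 1) = (-1, -18, 2)
Parametric form r = R + t·d:
x = -8 - t, y = 10 - 18t, z = 1 + 2t

x = -8 - t, y = 10 - 18t, z = 1 + 2t


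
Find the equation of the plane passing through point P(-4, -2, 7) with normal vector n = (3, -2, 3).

The plane through P with normal n = (a, b, c) satisfies n·(r - P) = 0,
i.e. ax + by + cz = a·x₀ + b·y₀ + c·z₀.
d = 3·(-4) + (-2)·(-2) + 3·7
  = -12 + 4 + 21
  = 13
Equation: 3x - 2y + 3z = 13

3x - 2y + 3z = 13


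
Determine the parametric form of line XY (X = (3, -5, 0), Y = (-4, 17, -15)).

Direction vector d = Y - X = (-4 - 3, 17 + 5, -15 + 0) = (-7, 22, -15)
Parametric form r = X + t·d:
x = 3 - 7t, y = -5 + 22t, z = 0 - 15t

x = 3 - 7t, y = -5 + 22t, z = 0 - 15t


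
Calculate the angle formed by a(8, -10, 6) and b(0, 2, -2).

a·b = 8·0 + (-10)·2 + 6·(-2) = 0 - 20 - 12 = -32
|a| = √(8² + (-10)² + 6²) = √200 ≈ 14.14
|b| = √(0² + 2² + (-2)²) = √8 ≈ 2.828
cos θ = (a·b)/(|a||b|) = -32/(14.14·2.828) ≈ -0.8
θ = arccos(-0.8) ≈ 143.1°

143.1°


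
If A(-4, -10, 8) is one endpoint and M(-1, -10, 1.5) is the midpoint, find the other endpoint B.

B = 2M - A
  = (2·(-1) - (-4), 2·(-10) - (-10), 2·1.5 - 8)
  = (-2 + 4, -20 + 10, 3 - 8)
  = (2, -10, -5)

(2, -10, -5)


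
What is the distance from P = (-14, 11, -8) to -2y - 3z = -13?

distance = |a·x₀ + b·y₀ + c·z₀ - d| / √(a² + b² + c²)
  = |0·(-14) + (-2)·11 + (-3)·(-8) - (-13)| / √(0² + (-2)² + (-3)²)
  = |0 - 22 + 24 + 13| / √(0 + 4 + 9)
  = |15| / √13
  = 15 / 3.606
  ≈ 4.16

4.16


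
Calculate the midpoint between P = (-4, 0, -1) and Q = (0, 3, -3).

M = ((x₁+x₂)/2, (y₁+y₂)/2, (z₁+z₂)/2)
  = ((-4 + 0)/2, (0 + 3)/2, (-1 - 3)/2)
  = (-4/2, 3/2, -4/2)
  = (-2, 1.5, -2)

(-2, 1.5, -2)


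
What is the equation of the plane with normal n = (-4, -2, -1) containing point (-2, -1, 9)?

The plane through P with normal n = (a, b, c) satisfies n·(r - P) = 0,
i.e. ax + by + cz = a·x₀ + b·y₀ + c·z₀.
d = (-4)·(-2) + (-2)·(-1) + (-1)·9
  = 8 + 2 - 9
  = 1
Equation: -4x - 2y - z = 1

-4x - 2y - z = 1


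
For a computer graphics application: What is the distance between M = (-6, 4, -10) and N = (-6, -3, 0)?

d = √[(x₂-x₁)² + (y₂-y₁)² + (z₂-z₁)²]
  = √[0² + (-7)² + 10²]
  = √[0 + 49 + 100]
  = √149
  ≈ 12.21

12.21


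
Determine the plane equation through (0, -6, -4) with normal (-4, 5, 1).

The plane through P with normal n = (a, b, c) satisfies n·(r - P) = 0,
i.e. ax + by + cz = a·x₀ + b·y₀ + c·z₀.
d = (-4)·0 + 5·(-6) + 1·(-4)
  = 0 - 30 - 4
  = -34
Equation: -4x + 5y + z = -34

-4x + 5y + z = -34


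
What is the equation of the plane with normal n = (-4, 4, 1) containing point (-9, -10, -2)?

The plane through P with normal n = (a, b, c) satisfies n·(r - P) = 0,
i.e. ax + by + cz = a·x₀ + b·y₀ + c·z₀.
d = (-4)·(-9) + 4·(-10) + 1·(-2)
  = 36 - 40 - 2
  = -6
Equation: -4x + 4y + z = -6

-4x + 4y + z = -6


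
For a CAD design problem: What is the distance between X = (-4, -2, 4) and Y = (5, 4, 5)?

d = √[(x₂-x₁)² + (y₂-y₁)² + (z₂-z₁)²]
  = √[9² + 6² + 1²]
  = √[81 + 36 + 1]
  = √118
  ≈ 10.86

10.86


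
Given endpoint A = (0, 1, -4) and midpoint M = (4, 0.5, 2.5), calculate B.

B = 2M - A
  = (2·4 - 0, 2·0.5 - 1, 2·2.5 - (-4))
  = (8 + 0, 1 - 1, 5 + 4)
  = (8, 0, 9)

(8, 0, 9)


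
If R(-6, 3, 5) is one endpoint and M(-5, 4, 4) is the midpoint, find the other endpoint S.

S = 2M - R
  = (2·(-5) - (-6), 2·4 - 3, 2·4 - 5)
  = (-10 + 6, 8 - 3, 8 - 5)
  = (-4, 5, 3)

(-4, 5, 3)


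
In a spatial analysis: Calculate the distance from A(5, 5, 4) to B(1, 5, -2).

d = √[(x₂-x₁)² + (y₂-y₁)² + (z₂-z₁)²]
  = √[(-4)² + 0² + (-6)²]
  = √[16 + 0 + 36]
  = √52
  ≈ 7.211

7.211


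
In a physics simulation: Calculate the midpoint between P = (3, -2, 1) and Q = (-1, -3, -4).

M = ((x₁+x₂)/2, (y₁+y₂)/2, (z₁+z₂)/2)
  = ((3 - 1)/2, (-2 - 3)/2, (1 - 4)/2)
  = (2/2, -5/2, -3/2)
  = (1, -2.5, -1.5)

(1, -2.5, -1.5)


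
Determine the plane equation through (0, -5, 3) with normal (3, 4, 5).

The plane through P with normal n = (a, b, c) satisfies n·(r - P) = 0,
i.e. ax + by + cz = a·x₀ + b·y₀ + c·z₀.
d = 3·0 + 4·(-5) + 5·3
  = 0 - 20 + 15
  = -5
Equation: 3x + 4y + 5z = -5

3x + 4y + 5z = -5


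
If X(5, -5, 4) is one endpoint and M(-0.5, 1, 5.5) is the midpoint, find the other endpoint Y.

Y = 2M - X
  = (2·(-0.5) - 5, 2·1 - (-5), 2·5.5 - 4)
  = (-1 - 5, 2 + 5, 11 - 4)
  = (-6, 7, 7)

(-6, 7, 7)


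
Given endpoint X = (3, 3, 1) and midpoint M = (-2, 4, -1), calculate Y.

Y = 2M - X
  = (2·(-2) - 3, 2·4 - 3, 2·(-1) - 1)
  = (-4 - 3, 8 - 3, -2 - 1)
  = (-7, 5, -3)

(-7, 5, -3)


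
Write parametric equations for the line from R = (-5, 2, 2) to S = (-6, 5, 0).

Direction vector d = S - R = (-6 + 5, 5 - 2, 0 - 2) = (-1, 3, -2)
Parametric form r = R + t·d:
x = -5 - t, y = 2 + 3t, z = 2 - 2t

x = -5 - t, y = 2 + 3t, z = 2 - 2t


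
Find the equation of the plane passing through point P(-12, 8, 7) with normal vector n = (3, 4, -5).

The plane through P with normal n = (a, b, c) satisfies n·(r - P) = 0,
i.e. ax + by + cz = a·x₀ + b·y₀ + c·z₀.
d = 3·(-12) + 4·8 + (-5)·7
  = -36 + 32 - 35
  = -39
Equation: 3x + 4y - 5z = -39

3x + 4y - 5z = -39


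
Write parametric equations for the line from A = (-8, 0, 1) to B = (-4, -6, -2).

Direction vector d = B - A = (-4 + 8, -6 + 0, -2 - 1) = (4, -6, -3)
Parametric form r = A + t·d:
x = -8 + 4t, y = 0 - 6t, z = 1 - 3t

x = -8 + 4t, y = 0 - 6t, z = 1 - 3t


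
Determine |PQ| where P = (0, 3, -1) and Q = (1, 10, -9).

d = √[(x₂-x₁)² + (y₂-y₁)² + (z₂-z₁)²]
  = √[1² + 7² + (-8)²]
  = √[1 + 49 + 64]
  = √114
  ≈ 10.68

10.68


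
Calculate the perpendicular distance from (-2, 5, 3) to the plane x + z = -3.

distance = |a·x₀ + b·y₀ + c·z₀ - d| / √(a² + b² + c²)
  = |1·(-2) + 0·5 + 1·3 - (-3)| / √(1² + 0² + 1²)
  = |-2 + 0 + 3 + 3| / √(1 + 0 + 1)
  = |4| / √2
  = 4 / 1.414
  ≈ 2.828

2.828


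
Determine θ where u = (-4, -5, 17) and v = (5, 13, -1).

u·v = (-4)·5 + (-5)·13 + 17·(-1) = -20 - 65 - 17 = -102
|u| = √((-4)² + (-5)² + 17²) = √330 ≈ 18.17
|v| = √(5² + 13² + (-1)²) = √195 ≈ 13.96
cos θ = (u·v)/(|u||v|) = -102/(18.17·13.96) ≈ -0.4021
θ = arccos(-0.4021) ≈ 113.7°

113.7°


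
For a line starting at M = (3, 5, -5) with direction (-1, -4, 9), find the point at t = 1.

P(t) = M + t·d
  = (3 + (-1)·1, 5 + (-4)·1, -5 + 9·1)
  = (3 - 1, 5 - 4, -5 + 9)
  = (2, 1, 4)

(2, 1, 4)


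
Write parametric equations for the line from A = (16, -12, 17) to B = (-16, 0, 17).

Direction vector d = B - A = (-16 - 16, 0 + 12, 17 - 17) = (-32, 12, 0)
Parametric form r = A + t·d:
x = 16 - 32t, y = -12 + 12t, z = 17

x = 16 - 32t, y = -12 + 12t, z = 17


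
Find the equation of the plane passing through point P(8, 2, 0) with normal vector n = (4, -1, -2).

The plane through P with normal n = (a, b, c) satisfies n·(r - P) = 0,
i.e. ax + by + cz = a·x₀ + b·y₀ + c·z₀.
d = 4·8 + (-1)·2 + (-2)·0
  = 32 - 2 + 0
  = 30
Equation: 4x - y - 2z = 30

4x - y - 2z = 30


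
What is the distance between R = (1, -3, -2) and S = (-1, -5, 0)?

d = √[(x₂-x₁)² + (y₂-y₁)² + (z₂-z₁)²]
  = √[(-2)² + (-2)² + 2²]
  = √[4 + 4 + 4]
  = √12
  ≈ 3.464

3.464


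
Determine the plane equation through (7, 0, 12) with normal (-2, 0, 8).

The plane through P with normal n = (a, b, c) satisfies n·(r - P) = 0,
i.e. ax + by + cz = a·x₀ + b·y₀ + c·z₀.
d = (-2)·7 + 0·0 + 8·12
  = -14 + 0 + 96
  = 82
Equation: -2x + 8z = 82

-2x + 8z = 82


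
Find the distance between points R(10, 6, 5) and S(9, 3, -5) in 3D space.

d = √[(x₂-x₁)² + (y₂-y₁)² + (z₂-z₁)²]
  = √[(-1)² + (-3)² + (-10)²]
  = √[1 + 9 + 100]
  = √110
  ≈ 10.49

10.49


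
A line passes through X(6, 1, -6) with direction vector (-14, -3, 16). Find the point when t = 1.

P(t) = X + t·d
  = (6 + (-14)·1, 1 + (-3)·1, -6 + 16·1)
  = (6 - 14, 1 - 3, -6 + 16)
  = (-8, -2, 10)

(-8, -2, 10)


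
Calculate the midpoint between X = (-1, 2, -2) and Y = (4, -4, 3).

M = ((x₁+x₂)/2, (y₁+y₂)/2, (z₁+z₂)/2)
  = ((-1 + 4)/2, (2 - 4)/2, (-2 + 3)/2)
  = (3/2, -2/2, 1/2)
  = (1.5, -1, 0.5)

(1.5, -1, 0.5)


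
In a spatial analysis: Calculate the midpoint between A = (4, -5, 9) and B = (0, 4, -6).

M = ((x₁+x₂)/2, (y₁+y₂)/2, (z₁+z₂)/2)
  = ((4 + 0)/2, (-5 + 4)/2, (9 - 6)/2)
  = (4/2, -1/2, 3/2)
  = (2, -0.5, 1.5)

(2, -0.5, 1.5)


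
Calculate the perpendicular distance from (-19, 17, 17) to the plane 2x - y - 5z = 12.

distance = |a·x₀ + b·y₀ + c·z₀ - d| / √(a² + b² + c²)
  = |2·(-19) + (-1)·17 + (-5)·17 - 12| / √(2² + (-1)² + (-5)²)
  = |-38 - 17 - 85 - 12| / √(4 + 1 + 25)
  = |-152| / √30
  = 152 / 5.477
  ≈ 27.75

27.75


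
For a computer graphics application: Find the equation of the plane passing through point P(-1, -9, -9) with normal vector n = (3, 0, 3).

The plane through P with normal n = (a, b, c) satisfies n·(r - P) = 0,
i.e. ax + by + cz = a·x₀ + b·y₀ + c·z₀.
d = 3·(-1) + 0·(-9) + 3·(-9)
  = -3 + 0 - 27
  = -30
Equation: 3x + 3z = -30

3x + 3z = -30


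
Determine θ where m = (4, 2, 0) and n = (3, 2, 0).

m·n = 4·3 + 2·2 + 0·0 = 12 + 4 + 0 = 16
|m| = √(4² + 2² + 0²) = √20 ≈ 4.472
|n| = √(3² + 2² + 0²) = √13 ≈ 3.606
cos θ = (m·n)/(|m||n|) = 16/(4.472·3.606) ≈ 0.9923
θ = arccos(0.9923) ≈ 7.125°

7.125°


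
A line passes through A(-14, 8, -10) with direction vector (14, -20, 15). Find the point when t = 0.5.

P(t) = A + t·d
  = (-14 + 14·0.5, 8 + (-20)·0.5, -10 + 15·0.5)
  = (-14 + 7, 8 - 10, -10 + 7.5)
  = (-7, -2, -2.5)

(-7, -2, -2.5)


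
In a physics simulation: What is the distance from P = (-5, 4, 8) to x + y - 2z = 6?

distance = |a·x₀ + b·y₀ + c·z₀ - d| / √(a² + b² + c²)
  = |1·(-5) + 1·4 + (-2)·8 - 6| / √(1² + 1² + (-2)²)
  = |-5 + 4 - 16 - 6| / √(1 + 1 + 4)
  = |-23| / √6
  = 23 / 2.449
  ≈ 9.39

9.39


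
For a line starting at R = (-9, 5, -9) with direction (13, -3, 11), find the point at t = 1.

P(t) = R + t·d
  = (-9 + 13·1, 5 + (-3)·1, -9 + 11·1)
  = (-9 + 13, 5 - 3, -9 + 11)
  = (4, 2, 2)

(4, 2, 2)


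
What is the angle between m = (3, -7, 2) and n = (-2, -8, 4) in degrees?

m·n = 3·(-2) + (-7)·(-8) + 2·4 = -6 + 56 + 8 = 58
|m| = √(3² + (-7)² + 2²) = √62 ≈ 7.874
|n| = √((-2)² + (-8)² + 4²) = √84 ≈ 9.165
cos θ = (m·n)/(|m||n|) = 58/(7.874·9.165) ≈ 0.8037
θ = arccos(0.8037) ≈ 36.52°

36.52°


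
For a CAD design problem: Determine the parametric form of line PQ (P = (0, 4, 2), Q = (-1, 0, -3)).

Direction vector d = Q - P = (-1 + 0, 0 - 4, -3 - 2) = (-1, -4, -5)
Parametric form r = P + t·d:
x = 0 - t, y = 4 - 4t, z = 2 - 5t

x = 0 - t, y = 4 - 4t, z = 2 - 5t


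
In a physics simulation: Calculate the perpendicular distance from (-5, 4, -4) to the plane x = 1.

distance = |a·x₀ + b·y₀ + c·z₀ - d| / √(a² + b² + c²)
  = |1·(-5) + 0·4 + 0·(-4) - 1| / √(1² + 0² + 0²)
  = |-5 + 0 + 0 - 1| / √(1 + 0 + 0)
  = |-6| / √1
  = 6 / 1
  ≈ 6

6


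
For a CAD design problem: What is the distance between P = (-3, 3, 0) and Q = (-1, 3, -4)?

d = √[(x₂-x₁)² + (y₂-y₁)² + (z₂-z₁)²]
  = √[2² + 0² + (-4)²]
  = √[4 + 0 + 16]
  = √20
  ≈ 4.472

4.472


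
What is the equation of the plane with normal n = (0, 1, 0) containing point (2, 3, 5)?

The plane through P with normal n = (a, b, c) satisfies n·(r - P) = 0,
i.e. ax + by + cz = a·x₀ + b·y₀ + c·z₀.
d = 0·2 + 1·3 + 0·5
  = 0 + 3 + 0
  = 3
Equation: y = 3

y = 3


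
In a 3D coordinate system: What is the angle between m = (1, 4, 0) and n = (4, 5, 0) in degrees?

m·n = 1·4 + 4·5 + 0·0 = 4 + 20 + 0 = 24
|m| = √(1² + 4² + 0²) = √17 ≈ 4.123
|n| = √(4² + 5² + 0²) = √41 ≈ 6.403
cos θ = (m·n)/(|m||n|) = 24/(4.123·6.403) ≈ 0.9091
θ = arccos(0.9091) ≈ 24.62°

24.62°


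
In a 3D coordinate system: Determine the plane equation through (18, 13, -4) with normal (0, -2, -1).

The plane through P with normal n = (a, b, c) satisfies n·(r - P) = 0,
i.e. ax + by + cz = a·x₀ + b·y₀ + c·z₀.
d = 0·18 + (-2)·13 + (-1)·(-4)
  = 0 - 26 + 4
  = -22
Equation: -2y - z = -22

-2y - z = -22


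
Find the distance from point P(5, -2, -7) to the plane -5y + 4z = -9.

distance = |a·x₀ + b·y₀ + c·z₀ - d| / √(a² + b² + c²)
  = |0·5 + (-5)·(-2) + 4·(-7) - (-9)| / √(0² + (-5)² + 4²)
  = |0 + 10 - 28 + 9| / √(0 + 25 + 16)
  = |-9| / √41
  = 9 / 6.403
  ≈ 1.406

1.406


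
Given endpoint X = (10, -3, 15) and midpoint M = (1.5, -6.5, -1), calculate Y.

Y = 2M - X
  = (2·1.5 - 10, 2·(-6.5) - (-3), 2·(-1) - 15)
  = (3 - 10, -13 + 3, -2 - 15)
  = (-7, -10, -17)

(-7, -10, -17)


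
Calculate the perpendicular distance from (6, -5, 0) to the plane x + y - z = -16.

distance = |a·x₀ + b·y₀ + c·z₀ - d| / √(a² + b² + c²)
  = |1·6 + 1·(-5) + (-1)·0 - (-16)| / √(1² + 1² + (-1)²)
  = |6 - 5 + 0 + 16| / √(1 + 1 + 1)
  = |17| / √3
  = 17 / 1.732
  ≈ 9.815

9.815


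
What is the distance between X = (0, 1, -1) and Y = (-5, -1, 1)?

d = √[(x₂-x₁)² + (y₂-y₁)² + (z₂-z₁)²]
  = √[(-5)² + (-2)² + 2²]
  = √[25 + 4 + 4]
  = √33
  ≈ 5.745

5.745


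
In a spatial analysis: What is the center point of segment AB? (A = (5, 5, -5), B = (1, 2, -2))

M = ((x₁+x₂)/2, (y₁+y₂)/2, (z₁+z₂)/2)
  = ((5 + 1)/2, (5 + 2)/2, (-5 - 2)/2)
  = (6/2, 7/2, -7/2)
  = (3, 3.5, -3.5)

(3, 3.5, -3.5)


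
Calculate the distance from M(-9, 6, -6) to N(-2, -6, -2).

d = √[(x₂-x₁)² + (y₂-y₁)² + (z₂-z₁)²]
  = √[7² + (-12)² + 4²]
  = √[49 + 144 + 16]
  = √209
  ≈ 14.46

14.46


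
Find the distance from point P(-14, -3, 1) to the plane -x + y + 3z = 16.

distance = |a·x₀ + b·y₀ + c·z₀ - d| / √(a² + b² + c²)
  = |(-1)·(-14) + 1·(-3) + 3·1 - 16| / √((-1)² + 1² + 3²)
  = |14 - 3 + 3 - 16| / √(1 + 1 + 9)
  = |-2| / √11
  = 2 / 3.317
  ≈ 0.603

0.603


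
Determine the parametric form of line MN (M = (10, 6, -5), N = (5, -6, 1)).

Direction vector d = N - M = (5 - 10, -6 - 6, 1 + 5) = (-5, -12, 6)
Parametric form r = M + t·d:
x = 10 - 5t, y = 6 - 12t, z = -5 + 6t

x = 10 - 5t, y = 6 - 12t, z = -5 + 6t


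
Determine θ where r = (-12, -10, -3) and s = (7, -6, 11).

r·s = (-12)·7 + (-10)·(-6) + (-3)·11 = -84 + 60 - 33 = -57
|r| = √((-12)² + (-10)² + (-3)²) = √253 ≈ 15.91
|s| = √(7² + (-6)² + 11²) = √206 ≈ 14.35
cos θ = (r·s)/(|r||s|) = -57/(15.91·14.35) ≈ -0.2497
θ = arccos(-0.2497) ≈ 104.5°

104.5°


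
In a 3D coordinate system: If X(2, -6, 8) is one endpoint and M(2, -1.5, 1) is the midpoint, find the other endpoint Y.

Y = 2M - X
  = (2·2 - 2, 2·(-1.5) - (-6), 2·1 - 8)
  = (4 - 2, -3 + 6, 2 - 8)
  = (2, 3, -6)

(2, 3, -6)


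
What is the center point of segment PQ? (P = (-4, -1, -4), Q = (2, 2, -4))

M = ((x₁+x₂)/2, (y₁+y₂)/2, (z₁+z₂)/2)
  = ((-4 + 2)/2, (-1 + 2)/2, (-4 - 4)/2)
  = (-2/2, 1/2, -8/2)
  = (-1, 0.5, -4)

(-1, 0.5, -4)


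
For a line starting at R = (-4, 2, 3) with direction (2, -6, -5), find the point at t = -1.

P(t) = R + t·d
  = (-4 + 2·(-1), 2 + (-6)·(-1), 3 + (-5)·(-1))
  = (-4 - 2, 2 + 6, 3 + 5)
  = (-6, 8, 8)

(-6, 8, 8)


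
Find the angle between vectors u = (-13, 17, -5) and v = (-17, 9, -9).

u·v = (-13)·(-17) + 17·9 + (-5)·(-9) = 221 + 153 + 45 = 419
|u| = √((-13)² + 17² + (-5)²) = √483 ≈ 21.98
|v| = √((-17)² + 9² + (-9)²) = √451 ≈ 21.24
cos θ = (u·v)/(|u||v|) = 419/(21.98·21.24) ≈ 0.8977
θ = arccos(0.8977) ≈ 26.14°

26.14°


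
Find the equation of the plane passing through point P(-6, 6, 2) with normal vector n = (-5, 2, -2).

The plane through P with normal n = (a, b, c) satisfies n·(r - P) = 0,
i.e. ax + by + cz = a·x₀ + b·y₀ + c·z₀.
d = (-5)·(-6) + 2·6 + (-2)·2
  = 30 + 12 - 4
  = 38
Equation: -5x + 2y - 2z = 38

-5x + 2y - 2z = 38


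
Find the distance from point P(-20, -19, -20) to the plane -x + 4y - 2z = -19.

distance = |a·x₀ + b·y₀ + c·z₀ - d| / √(a² + b² + c²)
  = |(-1)·(-20) + 4·(-19) + (-2)·(-20) - (-19)| / √((-1)² + 4² + (-2)²)
  = |20 - 76 + 40 + 19| / √(1 + 16 + 4)
  = |3| / √21
  = 3 / 4.583
  ≈ 0.6547

0.6547


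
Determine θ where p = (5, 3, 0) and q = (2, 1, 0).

p·q = 5·2 + 3·1 + 0·0 = 10 + 3 + 0 = 13
|p| = √(5² + 3² + 0²) = √34 ≈ 5.831
|q| = √(2² + 1² + 0²) = √5 ≈ 2.236
cos θ = (p·q)/(|p||q|) = 13/(5.831·2.236) ≈ 0.9971
θ = arccos(0.9971) ≈ 4.399°

4.399°


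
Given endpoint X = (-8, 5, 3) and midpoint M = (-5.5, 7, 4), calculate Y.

Y = 2M - X
  = (2·(-5.5) - (-8), 2·7 - 5, 2·4 - 3)
  = (-11 + 8, 14 - 5, 8 - 3)
  = (-3, 9, 5)

(-3, 9, 5)


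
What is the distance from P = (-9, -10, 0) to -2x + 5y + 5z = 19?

distance = |a·x₀ + b·y₀ + c·z₀ - d| / √(a² + b² + c²)
  = |(-2)·(-9) + 5·(-10) + 5·0 - 19| / √((-2)² + 5² + 5²)
  = |18 - 50 + 0 - 19| / √(4 + 25 + 25)
  = |-51| / √54
  = 51 / 7.348
  ≈ 6.94

6.94


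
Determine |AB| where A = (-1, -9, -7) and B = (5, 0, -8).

d = √[(x₂-x₁)² + (y₂-y₁)² + (z₂-z₁)²]
  = √[6² + 9² + (-1)²]
  = √[36 + 81 + 1]
  = √118
  ≈ 10.86

10.86


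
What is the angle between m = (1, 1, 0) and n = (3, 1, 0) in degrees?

m·n = 1·3 + 1·1 + 0·0 = 3 + 1 + 0 = 4
|m| = √(1² + 1² + 0²) = √2 ≈ 1.414
|n| = √(3² + 1² + 0²) = √10 ≈ 3.162
cos θ = (m·n)/(|m||n|) = 4/(1.414·3.162) ≈ 0.8944
θ = arccos(0.8944) ≈ 26.57°

26.57°


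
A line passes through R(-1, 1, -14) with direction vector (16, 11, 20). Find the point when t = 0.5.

P(t) = R + t·d
  = (-1 + 16·0.5, 1 + 11·0.5, -14 + 20·0.5)
  = (-1 + 8, 1 + 5.5, -14 + 10)
  = (7, 6.5, -4)

(7, 6.5, -4)


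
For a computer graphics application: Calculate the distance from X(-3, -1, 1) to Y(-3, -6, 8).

d = √[(x₂-x₁)² + (y₂-y₁)² + (z₂-z₁)²]
  = √[0² + (-5)² + 7²]
  = √[0 + 25 + 49]
  = √74
  ≈ 8.602

8.602


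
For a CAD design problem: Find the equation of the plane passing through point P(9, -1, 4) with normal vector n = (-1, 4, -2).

The plane through P with normal n = (a, b, c) satisfies n·(r - P) = 0,
i.e. ax + by + cz = a·x₀ + b·y₀ + c·z₀.
d = (-1)·9 + 4·(-1) + (-2)·4
  = -9 - 4 - 8
  = -21
Equation: -x + 4y - 2z = -21

-x + 4y - 2z = -21


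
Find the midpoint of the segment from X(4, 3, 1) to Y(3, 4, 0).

M = ((x₁+x₂)/2, (y₁+y₂)/2, (z₁+z₂)/2)
  = ((4 + 3)/2, (3 + 4)/2, (1 + 0)/2)
  = (7/2, 7/2, 1/2)
  = (3.5, 3.5, 0.5)

(3.5, 3.5, 0.5)


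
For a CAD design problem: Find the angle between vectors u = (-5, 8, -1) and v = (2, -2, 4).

u·v = (-5)·2 + 8·(-2) + (-1)·4 = -10 - 16 - 4 = -30
|u| = √((-5)² + 8² + (-1)²) = √90 ≈ 9.487
|v| = √(2² + (-2)² + 4²) = √24 ≈ 4.899
cos θ = (u·v)/(|u||v|) = -30/(9.487·4.899) ≈ -0.6455
θ = arccos(-0.6455) ≈ 130.2°

130.2°


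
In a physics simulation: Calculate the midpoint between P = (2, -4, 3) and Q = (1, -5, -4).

M = ((x₁+x₂)/2, (y₁+y₂)/2, (z₁+z₂)/2)
  = ((2 + 1)/2, (-4 - 5)/2, (3 - 4)/2)
  = (3/2, -9/2, -1/2)
  = (1.5, -4.5, -0.5)

(1.5, -4.5, -0.5)


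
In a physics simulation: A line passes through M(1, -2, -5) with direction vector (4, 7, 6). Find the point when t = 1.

P(t) = M + t·d
  = (1 + 4·1, -2 + 7·1, -5 + 6·1)
  = (1 + 4, -2 + 7, -5 + 6)
  = (5, 5, 1)

(5, 5, 1)


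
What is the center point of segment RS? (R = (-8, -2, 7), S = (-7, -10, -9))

M = ((x₁+x₂)/2, (y₁+y₂)/2, (z₁+z₂)/2)
  = ((-8 - 7)/2, (-2 - 10)/2, (7 - 9)/2)
  = (-15/2, -12/2, -2/2)
  = (-7.5, -6, -1)

(-7.5, -6, -1)


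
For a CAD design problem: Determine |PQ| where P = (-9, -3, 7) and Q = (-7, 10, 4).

d = √[(x₂-x₁)² + (y₂-y₁)² + (z₂-z₁)²]
  = √[2² + 13² + (-3)²]
  = √[4 + 169 + 9]
  = √182
  ≈ 13.49

13.49


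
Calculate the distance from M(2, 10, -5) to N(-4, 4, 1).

d = √[(x₂-x₁)² + (y₂-y₁)² + (z₂-z₁)²]
  = √[(-6)² + (-6)² + 6²]
  = √[36 + 36 + 36]
  = √108
  ≈ 10.39

10.39


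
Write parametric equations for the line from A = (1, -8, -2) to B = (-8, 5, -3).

Direction vector d = B - A = (-8 - 1, 5 + 8, -3 + 2) = (-9, 13, -1)
Parametric form r = A + t·d:
x = 1 - 9t, y = -8 + 13t, z = -2 - t

x = 1 - 9t, y = -8 + 13t, z = -2 - t


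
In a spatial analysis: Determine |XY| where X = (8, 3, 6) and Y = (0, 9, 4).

d = √[(x₂-x₁)² + (y₂-y₁)² + (z₂-z₁)²]
  = √[(-8)² + 6² + (-2)²]
  = √[64 + 36 + 4]
  = √104
  ≈ 10.2

10.2


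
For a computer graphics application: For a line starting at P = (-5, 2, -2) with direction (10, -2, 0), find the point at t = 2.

P(t) = P + t·d
  = (-5 + 10·2, 2 + (-2)·2, -2 + 0·2)
  = (-5 + 20, 2 - 4, -2 + 0)
  = (15, -2, -2)

(15, -2, -2)


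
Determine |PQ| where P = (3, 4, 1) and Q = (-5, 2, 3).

d = √[(x₂-x₁)² + (y₂-y₁)² + (z₂-z₁)²]
  = √[(-8)² + (-2)² + 2²]
  = √[64 + 4 + 4]
  = √72
  ≈ 8.485

8.485


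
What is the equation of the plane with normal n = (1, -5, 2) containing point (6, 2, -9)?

The plane through P with normal n = (a, b, c) satisfies n·(r - P) = 0,
i.e. ax + by + cz = a·x₀ + b·y₀ + c·z₀.
d = 1·6 + (-5)·2 + 2·(-9)
  = 6 - 10 - 18
  = -22
Equation: x - 5y + 2z = -22

x - 5y + 2z = -22


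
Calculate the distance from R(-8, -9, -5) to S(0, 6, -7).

d = √[(x₂-x₁)² + (y₂-y₁)² + (z₂-z₁)²]
  = √[8² + 15² + (-2)²]
  = √[64 + 225 + 4]
  = √293
  ≈ 17.12

17.12


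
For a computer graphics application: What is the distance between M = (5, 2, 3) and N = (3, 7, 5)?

d = √[(x₂-x₁)² + (y₂-y₁)² + (z₂-z₁)²]
  = √[(-2)² + 5² + 2²]
  = √[4 + 25 + 4]
  = √33
  ≈ 5.745

5.745


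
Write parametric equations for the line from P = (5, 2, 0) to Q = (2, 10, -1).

Direction vector d = Q - P = (2 - 5, 10 - 2, -1 + 0) = (-3, 8, -1)
Parametric form r = P + t·d:
x = 5 - 3t, y = 2 + 8t, z = 0 - t

x = 5 - 3t, y = 2 + 8t, z = 0 - t


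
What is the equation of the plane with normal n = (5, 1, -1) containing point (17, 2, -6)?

The plane through P with normal n = (a, b, c) satisfies n·(r - P) = 0,
i.e. ax + by + cz = a·x₀ + b·y₀ + c·z₀.
d = 5·17 + 1·2 + (-1)·(-6)
  = 85 + 2 + 6
  = 93
Equation: 5x + y - z = 93

5x + y - z = 93


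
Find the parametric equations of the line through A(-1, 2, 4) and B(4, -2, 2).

Direction vector d = B - A = (4 + 1, -2 - 2, 2 - 4) = (5, -4, -2)
Parametric form r = A + t·d:
x = -1 + 5t, y = 2 - 4t, z = 4 - 2t

x = -1 + 5t, y = 2 - 4t, z = 4 - 2t


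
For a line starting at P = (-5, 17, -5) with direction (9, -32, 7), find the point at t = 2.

P(t) = P + t·d
  = (-5 + 9·2, 17 + (-32)·2, -5 + 7·2)
  = (-5 + 18, 17 - 64, -5 + 14)
  = (13, -47, 9)

(13, -47, 9)


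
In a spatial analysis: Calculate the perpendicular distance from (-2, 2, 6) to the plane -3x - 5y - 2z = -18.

distance = |a·x₀ + b·y₀ + c·z₀ - d| / √(a² + b² + c²)
  = |(-3)·(-2) + (-5)·2 + (-2)·6 - (-18)| / √((-3)² + (-5)² + (-2)²)
  = |6 - 10 - 12 + 18| / √(9 + 25 + 4)
  = |2| / √38
  = 2 / 6.164
  ≈ 0.3244

0.3244


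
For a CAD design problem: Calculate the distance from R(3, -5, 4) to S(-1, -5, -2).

d = √[(x₂-x₁)² + (y₂-y₁)² + (z₂-z₁)²]
  = √[(-4)² + 0² + (-6)²]
  = √[16 + 0 + 36]
  = √52
  ≈ 7.211

7.211


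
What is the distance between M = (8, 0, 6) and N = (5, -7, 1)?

d = √[(x₂-x₁)² + (y₂-y₁)² + (z₂-z₁)²]
  = √[(-3)² + (-7)² + (-5)²]
  = √[9 + 49 + 25]
  = √83
  ≈ 9.11

9.11


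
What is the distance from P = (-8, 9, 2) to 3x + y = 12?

distance = |a·x₀ + b·y₀ + c·z₀ - d| / √(a² + b² + c²)
  = |3·(-8) + 1·9 + 0·2 - 12| / √(3² + 1² + 0²)
  = |-24 + 9 + 0 - 12| / √(9 + 1 + 0)
  = |-27| / √10
  = 27 / 3.162
  ≈ 8.538

8.538


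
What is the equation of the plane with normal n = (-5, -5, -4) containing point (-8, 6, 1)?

The plane through P with normal n = (a, b, c) satisfies n·(r - P) = 0,
i.e. ax + by + cz = a·x₀ + b·y₀ + c·z₀.
d = (-5)·(-8) + (-5)·6 + (-4)·1
  = 40 - 30 - 4
  = 6
Equation: -5x - 5y - 4z = 6

-5x - 5y - 4z = 6


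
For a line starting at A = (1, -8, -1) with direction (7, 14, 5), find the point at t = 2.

P(t) = A + t·d
  = (1 + 7·2, -8 + 14·2, -1 + 5·2)
  = (1 + 14, -8 + 28, -1 + 10)
  = (15, 20, 9)

(15, 20, 9)


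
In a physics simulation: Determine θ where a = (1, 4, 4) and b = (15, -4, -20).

a·b = 1·15 + 4·(-4) + 4·(-20) = 15 - 16 - 80 = -81
|a| = √(1² + 4² + 4²) = √33 ≈ 5.745
|b| = √(15² + (-4)² + (-20)²) = √641 ≈ 25.32
cos θ = (a·b)/(|a||b|) = -81/(5.745·25.32) ≈ -0.5569
θ = arccos(-0.5569) ≈ 123.8°

123.8°


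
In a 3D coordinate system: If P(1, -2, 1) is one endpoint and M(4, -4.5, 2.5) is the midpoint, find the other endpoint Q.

Q = 2M - P
  = (2·4 - 1, 2·(-4.5) - (-2), 2·2.5 - 1)
  = (8 - 1, -9 + 2, 5 - 1)
  = (7, -7, 4)

(7, -7, 4)


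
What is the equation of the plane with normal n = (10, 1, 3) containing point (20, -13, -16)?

The plane through P with normal n = (a, b, c) satisfies n·(r - P) = 0,
i.e. ax + by + cz = a·x₀ + b·y₀ + c·z₀.
d = 10·20 + 1·(-13) + 3·(-16)
  = 200 - 13 - 48
  = 139
Equation: 10x + y + 3z = 139

10x + y + 3z = 139


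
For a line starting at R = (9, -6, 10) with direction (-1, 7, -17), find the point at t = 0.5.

P(t) = R + t·d
  = (9 + (-1)·0.5, -6 + 7·0.5, 10 + (-17)·0.5)
  = (9 - 0.5, -6 + 3.5, 10 - 8.5)
  = (8.5, -2.5, 1.5)

(8.5, -2.5, 1.5)


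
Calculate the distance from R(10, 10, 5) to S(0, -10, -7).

d = √[(x₂-x₁)² + (y₂-y₁)² + (z₂-z₁)²]
  = √[(-10)² + (-20)² + (-12)²]
  = √[100 + 400 + 144]
  = √644
  ≈ 25.38

25.38


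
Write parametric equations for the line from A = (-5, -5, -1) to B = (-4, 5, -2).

Direction vector d = B - A = (-4 + 5, 5 + 5, -2 + 1) = (1, 10, -1)
Parametric form r = A + t·d:
x = -5 + t, y = -5 + 10t, z = -1 - t

x = -5 + t, y = -5 + 10t, z = -1 - t


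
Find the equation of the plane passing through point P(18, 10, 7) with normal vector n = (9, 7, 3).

The plane through P with normal n = (a, b, c) satisfies n·(r - P) = 0,
i.e. ax + by + cz = a·x₀ + b·y₀ + c·z₀.
d = 9·18 + 7·10 + 3·7
  = 162 + 70 + 21
  = 253
Equation: 9x + 7y + 3z = 253

9x + 7y + 3z = 253
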